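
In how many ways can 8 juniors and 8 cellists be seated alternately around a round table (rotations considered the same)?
Fix one of the juniors: (8-1)! ways for the remaining juniors, × 8! ways for the cellists = 5040 × 40320 = 203212800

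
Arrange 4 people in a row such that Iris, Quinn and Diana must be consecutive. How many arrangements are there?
Treat the 3 as one block: (4-3+1)! × 3! = 2 × 6 = 12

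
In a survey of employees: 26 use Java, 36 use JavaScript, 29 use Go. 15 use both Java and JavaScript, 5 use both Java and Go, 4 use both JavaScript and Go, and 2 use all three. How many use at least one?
|A∪B∪C| = 26+36+29-15-5-4+2 = 69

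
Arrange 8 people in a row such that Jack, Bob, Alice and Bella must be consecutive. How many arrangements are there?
Treat the 4 as one block: (8-4+1)! × 4! = 120 × 24 = 2880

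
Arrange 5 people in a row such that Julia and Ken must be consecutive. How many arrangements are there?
Treat the 2 as one block: (5-2+1)! × 2! = 24 × 2 = 48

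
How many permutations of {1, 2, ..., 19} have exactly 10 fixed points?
Choose the 10 fixed points C(19,10) = 92378, derange the rest: !9 = Σ_{j=0}^{9} (-1)^j·9!/j! = 362880 - 362880 + 181440 - 60480 + 15120 - 3024 + 504 - 72 + 9 - 1 = 133496. Product = 92378 × 133496 = 12332093488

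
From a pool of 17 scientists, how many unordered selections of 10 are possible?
C(17,10) = 17!/(10!×7!) = 19448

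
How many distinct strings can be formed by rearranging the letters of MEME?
4! / (2! × 2!) = 6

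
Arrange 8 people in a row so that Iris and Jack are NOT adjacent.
Total - adjacent = 8! - (8-1)!×2 = 40320 - 10080 = 30240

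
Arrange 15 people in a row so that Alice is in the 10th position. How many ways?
Fix one position: (15-1)! = 87178291200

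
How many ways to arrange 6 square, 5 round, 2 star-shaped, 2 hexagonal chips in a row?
15! / (6! × 5! × 2! × 2!) = 3783780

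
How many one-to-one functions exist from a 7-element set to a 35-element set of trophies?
P(35,7) = 35!/(35-7)! = 33891580800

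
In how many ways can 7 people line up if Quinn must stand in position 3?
Fix one position: (7-1)! = 720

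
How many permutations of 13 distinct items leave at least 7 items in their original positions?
Exactly j fixed points: C(13,j)·!(13-j); sum over j ≥ 7 (derangement numbers via !m = (m-1)·(!(m-1) + !(m-2)): !0..!6 = 1, 0, 1, 2, 9, 44, 265). Σ_{j=7}^{13} C(13,j)·!(13-j) = C(13,7)·!6 + C(13,8)·!5 + C(13,9)·!4 + C(13,10)·!3 + C(13,11)·!2 + C(13,12)·!1 + C(13,13)·!0 = 1716·265 + 1287·44 + 715·9 + 286·2 + 78·1 + 13·0 + 1·1 = 518454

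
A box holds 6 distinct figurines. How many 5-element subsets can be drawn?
C(6,5) = 6!/(5!×1!) = 6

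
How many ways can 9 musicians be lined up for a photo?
9! = 362880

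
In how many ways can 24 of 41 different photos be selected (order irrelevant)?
C(41,24) = 41!/(24!×17!) = 151584480450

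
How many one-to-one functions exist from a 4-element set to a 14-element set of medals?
P(14,4) = 14!/(14-4)! = 24024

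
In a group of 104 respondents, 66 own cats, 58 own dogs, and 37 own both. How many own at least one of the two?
|A∪B| = |A| + |B| - |A∩B| = 66 + 58 - 37 = 87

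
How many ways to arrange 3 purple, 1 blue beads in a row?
4! / (3! × 1!) = 4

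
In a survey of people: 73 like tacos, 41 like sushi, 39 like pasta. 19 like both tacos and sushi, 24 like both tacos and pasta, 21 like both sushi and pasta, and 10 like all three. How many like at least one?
|A∪B∪C| = 73+41+39-19-24-21+10 = 99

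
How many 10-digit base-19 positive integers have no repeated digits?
First digit: 18 choices (nonzero). Then descending: 18 × 18 × 17 × 16 × 15 × 14 × 13 × 12 × 11 × 10 = 317578060800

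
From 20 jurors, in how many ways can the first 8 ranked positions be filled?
P(20,8) = 20!/(20-8)! = 5079110400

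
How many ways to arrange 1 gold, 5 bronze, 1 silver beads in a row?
7! / (1! × 5! × 1!) = 42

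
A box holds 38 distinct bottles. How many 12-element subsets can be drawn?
C(38,12) = 38!/(12!×26!) = 2707475148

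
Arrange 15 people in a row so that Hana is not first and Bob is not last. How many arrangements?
By inclusion-exclusion: 15! - 2×(15-1)! + (15-2)! = 1307674368000 - 174356582400 + 6227020800 = 1139544806400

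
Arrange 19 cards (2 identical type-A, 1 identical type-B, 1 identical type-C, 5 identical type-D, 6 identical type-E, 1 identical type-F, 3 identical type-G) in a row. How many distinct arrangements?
19! / (2! × 1! × 1! × 5! × 6! × 1! × 3!) = 117327450240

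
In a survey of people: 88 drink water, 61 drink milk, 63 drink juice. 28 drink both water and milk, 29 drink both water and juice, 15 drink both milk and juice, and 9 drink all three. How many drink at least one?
|A∪B∪C| = 88+61+63-28-29-15+9 = 149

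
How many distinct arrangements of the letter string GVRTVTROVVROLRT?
15! / (2! × 3! × 4! × 1! × 4! × 1!) = 189189000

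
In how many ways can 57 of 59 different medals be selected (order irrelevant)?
C(59,57) = 59!/(57!×2!) = 1711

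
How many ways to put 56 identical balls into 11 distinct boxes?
C(56+11-1, 11-1) = C(66, 10) = 210980549208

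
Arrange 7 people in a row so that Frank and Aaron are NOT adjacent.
Total - adjacent = 7! - (7-1)!×2 = 5040 - 1440 = 3600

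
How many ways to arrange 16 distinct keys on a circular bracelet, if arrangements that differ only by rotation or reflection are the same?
(16-1)!/2 = 1307674368000/2 = 653837184000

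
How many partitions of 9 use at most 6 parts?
By conjugation, equals partitions of 9 into parts ≤ 6. Let r_j(i) = number of partitions of i into parts ≤ j, for i = 0..9. r_1(i) = 1 for all i; r_j(i) = r_{j-1}(i) + r_j(i-j). Rows j = 2..6: ≤2: 1 1 2 2 3 3 4 4 5 5; ≤3: 1 1 2 3 4 5 7 8 10 12; ≤4: 1 1 2 3 5 6 9 11 15 18; ≤5: 1 1 2 3 5 7 10 13 18 23; ≤6: 1 1 2 3 5 7 11 14 20 26. r_6(9) = 26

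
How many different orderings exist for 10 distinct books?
10! = 3628800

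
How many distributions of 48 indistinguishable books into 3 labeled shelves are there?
C(48+3-1, 3-1) = C(50, 2) = 1225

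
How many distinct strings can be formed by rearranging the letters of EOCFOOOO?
8! / (1! × 1! × 1! × 5!) = 336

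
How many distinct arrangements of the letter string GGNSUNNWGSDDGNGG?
16! / (6! × 2! × 1! × 1! × 4! × 2!) = 302702400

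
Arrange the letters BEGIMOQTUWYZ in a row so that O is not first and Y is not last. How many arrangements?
By inclusion-exclusion: 12! - 2×(12-1)! + (12-2)! = 479001600 - 79833600 + 3628800 = 402796800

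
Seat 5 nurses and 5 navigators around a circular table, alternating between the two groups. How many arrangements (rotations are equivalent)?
Fix one of the nurses: (5-1)! ways for the remaining nurses, × 5! ways for the navigators = 24 × 120 = 2880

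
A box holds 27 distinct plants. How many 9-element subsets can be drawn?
C(27,9) = 27!/(9!×18!) = 4686825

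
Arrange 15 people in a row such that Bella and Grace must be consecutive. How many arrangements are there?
Treat the 2 as one block: (15-2+1)! × 2! = 87178291200 × 2 = 174356582400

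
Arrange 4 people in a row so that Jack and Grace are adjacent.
Treat as block: (4-1)! × 2! = 6 × 2 = 12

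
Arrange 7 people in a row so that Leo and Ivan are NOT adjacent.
Total - adjacent = 7! - (7-1)!×2 = 5040 - 1440 = 3600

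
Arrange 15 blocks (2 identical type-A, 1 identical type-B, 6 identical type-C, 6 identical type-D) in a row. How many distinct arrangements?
15! / (2! × 1! × 6! × 6!) = 1261260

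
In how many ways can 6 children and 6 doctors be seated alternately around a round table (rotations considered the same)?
Fix one of the children: (6-1)! ways for the remaining children, × 6! ways for the doctors = 120 × 720 = 86400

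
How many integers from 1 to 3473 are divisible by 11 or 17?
⌊3473/11⌋ + ⌊3473/17⌋ - ⌊3473/187⌋ = 315 + 204 - 18 = 501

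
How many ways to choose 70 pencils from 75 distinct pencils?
C(75,70) = 75!/(70!×5!) = 17259390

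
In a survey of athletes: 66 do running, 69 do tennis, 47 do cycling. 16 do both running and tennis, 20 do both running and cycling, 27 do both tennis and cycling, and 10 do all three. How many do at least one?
|A∪B∪C| = 66+69+47-16-20-27+10 = 129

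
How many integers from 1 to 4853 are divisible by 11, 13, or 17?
⌊4853/11⌋+⌊4853/13⌋+⌊4853/17⌋ - ⌊4853/143⌋-⌊4853/187⌋-⌊4853/221⌋ + ⌊4853/2431⌋ = 441+373+285 - 33-25-21 + 1 = 1021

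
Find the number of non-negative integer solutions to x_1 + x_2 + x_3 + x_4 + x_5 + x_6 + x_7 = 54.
C(54+7-1, 7-1) = C(60, 6) = 50063860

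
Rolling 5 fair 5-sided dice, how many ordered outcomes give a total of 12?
Coefficient of x^12 in (x + x² + ... + x^5)^5. By inclusion-exclusion on dice exceeding 5: Σ_j (-1)^j C(5,j)·C(12-1-5j, 4) = C(5,0)·C(11,4) - C(5,1)·C(6,4) = 1·330 - 5·15 = 255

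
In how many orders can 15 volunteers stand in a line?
15! = 1307674368000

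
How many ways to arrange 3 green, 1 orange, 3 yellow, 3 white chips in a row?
10! / (3! × 1! × 3! × 3!) = 16800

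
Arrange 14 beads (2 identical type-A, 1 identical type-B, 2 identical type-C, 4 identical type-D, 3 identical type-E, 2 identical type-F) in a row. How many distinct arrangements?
14! / (2! × 1! × 2! × 4! × 3! × 2!) = 75675600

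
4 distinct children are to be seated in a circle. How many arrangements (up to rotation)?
Circular: fix one position, arrange the rest. (4-1)! = 6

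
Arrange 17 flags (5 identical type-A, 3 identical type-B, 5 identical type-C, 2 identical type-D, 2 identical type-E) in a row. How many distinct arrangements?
17! / (5! × 3! × 5! × 2! × 2!) = 1029188160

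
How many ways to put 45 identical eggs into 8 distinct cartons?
C(45+8-1, 8-1) = C(52, 7) = 133784560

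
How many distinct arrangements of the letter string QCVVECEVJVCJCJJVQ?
17! / (4! × 5! × 2! × 2! × 4!) = 1286485200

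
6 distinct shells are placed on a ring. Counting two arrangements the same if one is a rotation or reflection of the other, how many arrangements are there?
(6-1)!/2 = 120/2 = 60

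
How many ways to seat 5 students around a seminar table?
Circular: fix one position, arrange the rest. (5-1)! = 24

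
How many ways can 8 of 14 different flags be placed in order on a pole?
P(14,8) = 14!/(14-8)! = 121080960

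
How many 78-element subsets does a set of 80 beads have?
C(80,78) = 80!/(78!×2!) = 3160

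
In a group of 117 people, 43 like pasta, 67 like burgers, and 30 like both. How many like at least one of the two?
|A∪B| = |A| + |B| - |A∩B| = 43 + 67 - 30 = 80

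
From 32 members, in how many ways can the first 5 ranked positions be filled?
P(32,5) = 32!/(32-5)! = 24165120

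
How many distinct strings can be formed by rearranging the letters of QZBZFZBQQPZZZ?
13! / (1! × 2! × 6! × 1! × 3!) = 720720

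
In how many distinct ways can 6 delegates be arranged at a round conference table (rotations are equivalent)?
Circular: fix one position, arrange the rest. (6-1)! = 120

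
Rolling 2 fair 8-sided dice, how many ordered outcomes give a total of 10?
Coefficient of x^10 in (x + x² + ... + x^8)^2. By inclusion-exclusion on dice exceeding 8: Σ_j (-1)^j C(2,j)·C(10-1-8j, 1) = C(2,0)·C(9,1) - C(2,1)·C(1,1) = 1·9 - 2·1 = 7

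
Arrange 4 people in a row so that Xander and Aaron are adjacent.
Treat as block: (4-1)! × 2! = 6 × 2 = 12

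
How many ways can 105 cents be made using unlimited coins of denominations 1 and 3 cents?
Coefficient of x^105 in 1/(1-x^1) · 1/(1-x^3). Use j coins of 3 for j = 0..⌊105/3⌋ = 35, the rest in 1s: 35 + 1 = 36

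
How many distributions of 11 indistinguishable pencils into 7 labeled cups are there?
C(11+7-1, 7-1) = C(17, 6) = 12376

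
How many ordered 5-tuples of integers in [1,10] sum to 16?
Coefficient of x^16 in (x + x² + ... + x^10)^5. By inclusion-exclusion on dice exceeding 10: Σ_j (-1)^j C(5,j)·C(16-1-10j, 4) = C(5,0)·C(15,4) - C(5,1)·C(5,4) = 1·1365 - 5·5 = 1340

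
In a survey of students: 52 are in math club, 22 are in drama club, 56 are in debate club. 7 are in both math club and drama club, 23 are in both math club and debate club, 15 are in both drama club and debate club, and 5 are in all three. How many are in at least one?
|A∪B∪C| = 52+22+56-7-23-15+5 = 90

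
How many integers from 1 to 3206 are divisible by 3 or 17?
⌊3206/3⌋ + ⌊3206/17⌋ - ⌊3206/51⌋ = 1068 + 188 - 62 = 1194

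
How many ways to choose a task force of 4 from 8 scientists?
C(8,4) = 8!/(4!×4!) = 70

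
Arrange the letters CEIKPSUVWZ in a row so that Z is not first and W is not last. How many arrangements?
By inclusion-exclusion: 10! - 2×(10-1)! + (10-2)! = 3628800 - 725760 + 40320 = 2943360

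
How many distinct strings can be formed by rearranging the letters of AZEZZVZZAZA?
11! / (3! × 1! × 6! × 1!) = 9240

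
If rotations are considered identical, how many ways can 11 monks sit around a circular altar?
Circular: fix one position, arrange the rest. (11-1)! = 3628800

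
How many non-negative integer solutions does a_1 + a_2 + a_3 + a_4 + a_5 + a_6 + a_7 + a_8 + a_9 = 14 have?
C(14+9-1, 9-1) = C(22, 8) = 319770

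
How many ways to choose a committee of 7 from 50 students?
C(50,7) = 50!/(7!×43!) = 99884400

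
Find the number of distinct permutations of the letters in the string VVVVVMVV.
8! / (1! × 7!) = 8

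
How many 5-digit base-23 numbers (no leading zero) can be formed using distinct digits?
First digit: 22 choices (nonzero). Then descending: 22 × 22 × 21 × 20 × 19 = 3862320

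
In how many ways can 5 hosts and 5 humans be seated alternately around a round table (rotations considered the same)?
Fix one of the hosts: (5-1)! ways for the remaining hosts, × 5! ways for the humans = 24 × 120 = 2880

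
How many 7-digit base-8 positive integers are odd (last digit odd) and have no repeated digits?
Last∈{1,3,5,7}. Last=0: 0. Last nonzero: 4×6×P(6,5) = 17280. Total = 17280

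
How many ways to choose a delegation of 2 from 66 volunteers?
C(66,2) = 66!/(2!×64!) = 2145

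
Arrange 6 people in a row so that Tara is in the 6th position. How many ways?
Fix one position: (6-1)! = 120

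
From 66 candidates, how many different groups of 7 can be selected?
C(66,7) = 66!/(7!×59!) = 778789440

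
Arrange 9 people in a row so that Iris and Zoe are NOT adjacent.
Total - adjacent = 9! - (9-1)!×2 = 362880 - 80640 = 282240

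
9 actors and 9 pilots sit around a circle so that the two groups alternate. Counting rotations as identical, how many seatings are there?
Fix one of the actors: (9-1)! ways for the remaining actors, × 9! ways for the pilots = 40320 × 362880 = 14631321600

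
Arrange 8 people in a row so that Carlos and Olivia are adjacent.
Treat as block: (8-1)! × 2! = 5040 × 2 = 10080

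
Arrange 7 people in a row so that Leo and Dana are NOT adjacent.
Total - adjacent = 7! - (7-1)!×2 = 5040 - 1440 = 3600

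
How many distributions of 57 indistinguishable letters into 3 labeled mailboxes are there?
C(57+3-1, 3-1) = C(59, 2) = 1711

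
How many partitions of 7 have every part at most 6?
Let r_j(i) = number of partitions of i into parts ≤ j, for i = 0..7. r_1(i) = 1 for all i; r_j(i) = r_{j-1}(i) + r_j(i-j). Rows j = 2..6: ≤2: 1 1 2 2 3 3 4 4; ≤3: 1 1 2 3 4 5 7 8; ≤4: 1 1 2 3 5 6 9 11; ≤5: 1 1 2 3 5 7 10 13; ≤6: 1 1 2 3 5 7 11 14. r_6(7) = 14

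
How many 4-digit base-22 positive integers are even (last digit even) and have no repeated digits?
Last∈{0,2,4,6,8,10,12,14,16,18,20}. Last=0: 7980. Last nonzero: 10×20×P(20,2) = 76000. Total = 83980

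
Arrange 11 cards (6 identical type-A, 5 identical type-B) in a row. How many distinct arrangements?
11! / (6! × 5!) = 462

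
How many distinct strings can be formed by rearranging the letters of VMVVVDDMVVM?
11! / (6! × 2! × 3!) = 4620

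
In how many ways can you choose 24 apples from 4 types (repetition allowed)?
C(24+4-1, 4-1) = C(27, 3) = 2925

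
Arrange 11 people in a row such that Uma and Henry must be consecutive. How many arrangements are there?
Treat the 2 as one block: (11-2+1)! × 2! = 3628800 × 2 = 7257600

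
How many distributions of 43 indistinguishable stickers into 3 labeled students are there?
C(43+3-1, 3-1) = C(45, 2) = 990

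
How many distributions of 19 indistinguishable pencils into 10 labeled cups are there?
C(19+10-1, 10-1) = C(28, 9) = 6906900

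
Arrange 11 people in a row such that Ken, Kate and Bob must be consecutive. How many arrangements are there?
Treat the 3 as one block: (11-3+1)! × 3! = 362880 × 6 = 2177280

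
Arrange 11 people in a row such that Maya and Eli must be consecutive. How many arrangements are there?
Treat the 2 as one block: (11-2+1)! × 2! = 3628800 × 2 = 7257600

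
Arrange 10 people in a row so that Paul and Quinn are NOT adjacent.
Total - adjacent = 10! - (10-1)!×2 = 3628800 - 725760 = 2903040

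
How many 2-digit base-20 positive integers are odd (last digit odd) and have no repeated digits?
Last∈{1,3,5,7,9,11,13,15,17,19}. Last=0: 0. Last nonzero: 10×18×P(18,0) = 180. Total = 180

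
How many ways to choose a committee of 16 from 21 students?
C(21,16) = 21!/(16!×5!) = 20349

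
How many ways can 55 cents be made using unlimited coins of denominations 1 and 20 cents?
Coefficient of x^55 in 1/(1-x^1) · 1/(1-x^20). Use j coins of 20 for j = 0..⌊55/20⌋ = 2, the rest in 1s: 2 + 1 = 3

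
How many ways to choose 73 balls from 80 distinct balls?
C(80,73) = 80!/(73!×7!) = 3176716400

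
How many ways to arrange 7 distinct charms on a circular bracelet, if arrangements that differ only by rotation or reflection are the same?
(7-1)!/2 = 720/2 = 360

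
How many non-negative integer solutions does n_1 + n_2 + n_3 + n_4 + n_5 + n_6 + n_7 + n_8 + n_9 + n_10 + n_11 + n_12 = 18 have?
C(18+12-1, 12-1) = C(29, 11) = 34597290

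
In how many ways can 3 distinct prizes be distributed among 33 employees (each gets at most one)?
P(33,3) = 33!/(33-3)! = 32736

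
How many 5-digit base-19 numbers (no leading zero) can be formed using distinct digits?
First digit: 18 choices (nonzero). Then descending: 18 × 18 × 17 × 16 × 15 = 1321920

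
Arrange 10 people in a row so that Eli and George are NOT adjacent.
Total - adjacent = 10! - (10-1)!×2 = 3628800 - 725760 = 2903040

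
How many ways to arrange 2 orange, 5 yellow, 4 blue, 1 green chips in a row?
12! / (2! × 5! × 4! × 1!) = 83160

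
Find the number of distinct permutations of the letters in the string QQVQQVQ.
7! / (5! × 2!) = 21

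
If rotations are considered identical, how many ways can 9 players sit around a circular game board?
Circular: fix one position, arrange the rest. (9-1)! = 40320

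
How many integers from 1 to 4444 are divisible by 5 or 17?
⌊4444/5⌋ + ⌊4444/17⌋ - ⌊4444/85⌋ = 888 + 261 - 52 = 1097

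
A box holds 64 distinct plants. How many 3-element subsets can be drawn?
C(64,3) = 64!/(3!×61!) = 41664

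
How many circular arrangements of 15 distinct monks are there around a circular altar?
Circular: fix one position, arrange the rest. (15-1)! = 87178291200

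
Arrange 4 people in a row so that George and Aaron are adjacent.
Treat as block: (4-1)! × 2! = 6 × 2 = 12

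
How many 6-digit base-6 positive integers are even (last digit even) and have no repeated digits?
Last∈{0,2,4}. Last=0: 120. Last nonzero: 2×4×P(4,4) = 192. Total = 312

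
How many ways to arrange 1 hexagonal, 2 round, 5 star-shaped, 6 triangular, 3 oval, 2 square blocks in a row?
19! / (1! × 2! × 5! × 6! × 3! × 2!) = 58663725120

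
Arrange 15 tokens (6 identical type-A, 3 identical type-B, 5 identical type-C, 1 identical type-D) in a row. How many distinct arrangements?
15! / (6! × 3! × 5! × 1!) = 2522520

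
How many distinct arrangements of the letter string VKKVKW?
6! / (1! × 3! × 2!) = 60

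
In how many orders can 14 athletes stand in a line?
14! = 87178291200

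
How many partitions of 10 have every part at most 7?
Let r_j(i) = number of partitions of i into parts ≤ j, for i = 0..10. r_1(i) = 1 for all i; r_j(i) = r_{j-1}(i) + r_j(i-j). Rows j = 2..7: ≤2: 1 1 2 2 3 3 4 4 5 5 6; ≤3: 1 1 2 3 4 5 7 8 10 12 14; ≤4: 1 1 2 3 5 6 9 11 15 18 23; ≤5: 1 1 2 3 5 7 10 13 18 23 30; ≤6: 1 1 2 3 5 7 11 14 20 26 35; ≤7: 1 1 2 3 5 7 11 15 21 28 38. r_7(10) = 38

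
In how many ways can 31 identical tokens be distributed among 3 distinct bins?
C(31+3-1, 3-1) = C(33, 2) = 528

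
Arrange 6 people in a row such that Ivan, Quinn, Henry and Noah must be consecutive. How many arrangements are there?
Treat the 4 as one block: (6-4+1)! × 4! = 6 × 24 = 144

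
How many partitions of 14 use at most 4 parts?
By conjugation, equals partitions of 14 into parts ≤ 4. Let r_j(i) = number of partitions of i into parts ≤ j, for i = 0..14. r_1(i) = 1 for all i; r_j(i) = r_{j-1}(i) + r_j(i-j). Rows j = 2..4: ≤2: 1 1 2 2 3 3 4 4 5 5 6 6 7 7 8; ≤3: 1 1 2 3 4 5 7 8 10 12 14 16 19 21 24; ≤4: 1 1 2 3 5 6 9 11 15 18 23 27 34 39 47. r_4(14) = 47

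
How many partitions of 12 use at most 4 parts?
By conjugation, equals partitions of 12 into parts ≤ 4. Let r_j(i) = number of partitions of i into parts ≤ j, for i = 0..12. r_1(i) = 1 for all i; r_j(i) = r_{j-1}(i) + r_j(i-j). Rows j = 2..4: ≤2: 1 1 2 2 3 3 4 4 5 5 6 6 7; ≤3: 1 1 2 3 4 5 7 8 10 12 14 16 19; ≤4: 1 1 2 3 5 6 9 11 15 18 23 27 34. r_4(12) = 34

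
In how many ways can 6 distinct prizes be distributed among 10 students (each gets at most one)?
P(10,6) = 10!/(10-6)! = 151200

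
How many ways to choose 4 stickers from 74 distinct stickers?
C(74,4) = 74!/(4!×70!) = 1150626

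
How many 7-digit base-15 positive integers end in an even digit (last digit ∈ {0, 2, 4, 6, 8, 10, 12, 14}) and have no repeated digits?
Last∈{0,2,4,6,8,10,12,14}. Last=0: 2162160. Last nonzero: 7×13×P(13,5) = 14054040. Total = 16216200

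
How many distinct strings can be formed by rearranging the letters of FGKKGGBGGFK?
11! / (1! × 3! × 5! × 2!) = 27720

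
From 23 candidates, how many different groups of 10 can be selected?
C(23,10) = 23!/(10!×13!) = 1144066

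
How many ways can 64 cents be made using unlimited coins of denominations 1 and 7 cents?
Coefficient of x^64 in 1/(1-x^1) · 1/(1-x^7). Use j coins of 7 for j = 0..⌊64/7⌋ = 9, the rest in 1s: 9 + 1 = 10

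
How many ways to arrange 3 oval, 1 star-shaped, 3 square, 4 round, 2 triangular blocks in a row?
13! / (3! × 1! × 3! × 4! × 2!) = 3603600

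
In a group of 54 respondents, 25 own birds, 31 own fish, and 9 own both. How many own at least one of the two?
|A∪B| = |A| + |B| - |A∩B| = 25 + 31 - 9 = 47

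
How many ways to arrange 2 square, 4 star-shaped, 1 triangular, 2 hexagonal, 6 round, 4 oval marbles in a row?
19! / (2! × 4! × 1! × 2! × 6! × 4!) = 73329656400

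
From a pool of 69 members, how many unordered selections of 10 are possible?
C(69,10) = 69!/(10!×59!) = 340032449328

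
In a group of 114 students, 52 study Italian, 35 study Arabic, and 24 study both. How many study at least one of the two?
|A∪B| = |A| + |B| - |A∩B| = 52 + 35 - 24 = 63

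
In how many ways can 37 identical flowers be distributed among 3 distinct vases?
C(37+3-1, 3-1) = C(39, 2) = 741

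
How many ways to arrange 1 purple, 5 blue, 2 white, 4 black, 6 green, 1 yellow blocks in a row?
19! / (1! × 5! × 2! × 4! × 6! × 1!) = 29331862560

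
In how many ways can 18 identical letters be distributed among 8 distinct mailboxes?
C(18+8-1, 8-1) = C(25, 7) = 480700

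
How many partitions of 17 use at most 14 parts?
By conjugation, equals partitions of 17 into parts ≤ 14. Let r_j(i) = number of partitions of i into parts ≤ j, for i = 0..17. r_1(i) = 1 for all i; r_j(i) = r_{j-1}(i) + r_j(i-j). Rows j = 2..14: ≤2: 1 1 2 2 3 3 4 4 5 5 6 6 7 7 8 8 9 9; ≤3: 1 1 2 3 4 5 7 8 10 12 14 16 19 21 24 27 30 33; ≤4: 1 1 2 3 5 6 9 11 15 18 23 27 34 39 47 54 64 72; ≤5: 1 1 2 3 5 7 10 13 18 23 30 37 47 57 70 84 101 119; ≤6: 1 1 2 3 5 7 11 14 20 26 35 44 58 71 90 110 136 163; ≤7: 1 1 2 3 5 7 11 15 21 28 38 49 65 82 105 131 164 201; ≤8: 1 1 2 3 5 7 11 15 22 29 40 52 70 89 116 146 186 230; ≤9: 1 1 2 3 5 7 11 15 22 30 41 54 73 94 123 157 201 252; ≤10: 1 1 2 3 5 7 11 15 22 30 42 55 75 97 128 164 212 267; ≤11: 1 1 2 3 5 7 11 15 22 30 42 56 76 99 131 169 219 278; ≤12: 1 1 2 3 5 7 11 15 22 30 42 56 77 100 133 172 224 285; ≤13: 1 1 2 3 5 7 11 15 22 30 42 56 77 101 134 174 227 290; ≤14: 1 1 2 3 5 7 11 15 22 30 42 56 77 101 135 175 229 293. r_14(17) = 293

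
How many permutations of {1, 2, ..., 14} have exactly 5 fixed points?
Choose the 5 fixed points C(14,5) = 2002, derange the rest: !9 = Σ_{j=0}^{9} (-1)^j·9!/j! = 362880 - 362880 + 181440 - 60480 + 15120 - 3024 + 504 - 72 + 9 - 1 = 133496. Product = 2002 × 133496 = 267258992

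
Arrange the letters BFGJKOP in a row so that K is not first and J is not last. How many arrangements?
By inclusion-exclusion: 7! - 2×(7-1)! + (7-2)! = 5040 - 1440 + 120 = 3720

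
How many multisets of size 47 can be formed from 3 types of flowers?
C(47+3-1, 3-1) = C(49, 2) = 1176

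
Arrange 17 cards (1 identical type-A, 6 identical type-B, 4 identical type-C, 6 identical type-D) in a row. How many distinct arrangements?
17! / (1! × 6! × 4! × 6!) = 28588560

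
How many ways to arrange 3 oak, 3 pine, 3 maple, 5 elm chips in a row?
14! / (3! × 3! × 3! × 5!) = 3363360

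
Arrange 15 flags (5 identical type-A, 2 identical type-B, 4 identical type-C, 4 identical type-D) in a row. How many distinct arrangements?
15! / (5! × 2! × 4! × 4!) = 9459450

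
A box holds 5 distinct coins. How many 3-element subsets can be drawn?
C(5,3) = 5!/(3!×2!) = 10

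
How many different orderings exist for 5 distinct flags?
5! = 120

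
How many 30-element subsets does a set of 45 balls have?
C(45,30) = 45!/(30!×15!) = 344867425584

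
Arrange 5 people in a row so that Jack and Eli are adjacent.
Treat as block: (5-1)! × 2! = 24 × 2 = 48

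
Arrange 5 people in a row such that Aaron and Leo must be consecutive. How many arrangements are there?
Treat the 2 as one block: (5-2+1)! × 2! = 24 × 2 = 48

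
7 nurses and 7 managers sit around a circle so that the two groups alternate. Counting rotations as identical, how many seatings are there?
Fix one of the nurses: (7-1)! ways for the remaining nurses, × 7! ways for the managers = 720 × 5040 = 3628800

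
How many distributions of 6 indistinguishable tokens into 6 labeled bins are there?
C(6+6-1, 6-1) = C(11, 5) = 462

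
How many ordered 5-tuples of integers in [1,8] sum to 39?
Coefficient of x^39 in (x + x² + ... + x^8)^5. By inclusion-exclusion on dice exceeding 8: Σ_j (-1)^j C(5,j)·C(39-1-8j, 4) = C(5,0)·C(38,4) - C(5,1)·C(30,4) + C(5,2)·C(22,4) - C(5,3)·C(14,4) + C(5,4)·C(6,4) = 1·73815 - 5·27405 + 10·7315 - 10·1001 + 5·15 = 5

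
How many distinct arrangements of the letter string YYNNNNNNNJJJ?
12! / (3! × 2! × 7!) = 7920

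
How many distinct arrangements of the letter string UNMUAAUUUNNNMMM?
15! / (4! × 4! × 2! × 5!) = 9459450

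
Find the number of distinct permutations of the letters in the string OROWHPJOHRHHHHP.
15! / (1! × 1! × 6! × 2! × 3! × 2!) = 75675600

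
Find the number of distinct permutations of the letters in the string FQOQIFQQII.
10! / (4! × 1! × 3! × 2!) = 12600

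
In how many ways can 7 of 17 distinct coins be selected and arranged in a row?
P(17,7) = 17!/(17-7)! = 98017920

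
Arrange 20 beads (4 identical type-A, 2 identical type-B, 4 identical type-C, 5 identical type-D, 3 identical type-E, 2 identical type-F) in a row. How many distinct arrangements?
20! / (4! × 2! × 4! × 5! × 3! × 2!) = 1466593128000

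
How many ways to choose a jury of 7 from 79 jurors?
C(79,7) = 79!/(7!×72!) = 2898753715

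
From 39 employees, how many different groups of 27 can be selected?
C(39,27) = 39!/(27!×12!) = 3910797436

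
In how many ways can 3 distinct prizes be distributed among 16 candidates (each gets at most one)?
P(16,3) = 16!/(16-3)! = 3360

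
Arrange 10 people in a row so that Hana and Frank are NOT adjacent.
Total - adjacent = 10! - (10-1)!×2 = 3628800 - 725760 = 2903040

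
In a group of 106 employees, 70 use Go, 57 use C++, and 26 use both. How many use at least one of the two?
|A∪B| = |A| + |B| - |A∩B| = 70 + 57 - 26 = 101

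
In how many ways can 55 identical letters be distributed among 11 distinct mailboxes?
C(55+11-1, 11-1) = C(65, 10) = 179013799328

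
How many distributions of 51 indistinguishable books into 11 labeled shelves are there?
C(51+11-1, 11-1) = C(61, 10) = 90177170226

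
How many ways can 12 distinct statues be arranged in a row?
12! = 479001600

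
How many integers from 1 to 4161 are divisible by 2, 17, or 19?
⌊4161/2⌋+⌊4161/17⌋+⌊4161/19⌋ - ⌊4161/34⌋-⌊4161/38⌋-⌊4161/323⌋ + ⌊4161/646⌋ = 2080+244+219 - 122-109-12 + 6 = 2306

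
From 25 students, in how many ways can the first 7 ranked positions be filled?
P(25,7) = 25!/(25-7)! = 2422728000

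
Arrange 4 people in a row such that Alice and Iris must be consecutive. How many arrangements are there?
Treat the 2 as one block: (4-2+1)! × 2! = 6 × 2 = 12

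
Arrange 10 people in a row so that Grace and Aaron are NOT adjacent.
Total - adjacent = 10! - (10-1)!×2 = 3628800 - 725760 = 2903040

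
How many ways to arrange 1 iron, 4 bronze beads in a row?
5! / (1! × 4!) = 5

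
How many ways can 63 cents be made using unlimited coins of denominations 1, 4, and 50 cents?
Coefficient of x^63 in 1/(1-x^1) · 1/(1-x^4) · 1/(1-x^50). Case on j = number of 50-cent coins (j = 0..1); remainder r = 63 - 50j is made from {1,4} in ⌊r/4⌋+1 ways. r = 63, 13 → 16 + 4 = 20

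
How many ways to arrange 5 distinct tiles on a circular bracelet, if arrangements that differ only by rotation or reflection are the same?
(5-1)!/2 = 24/2 = 12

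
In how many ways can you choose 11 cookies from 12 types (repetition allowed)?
C(11+12-1, 12-1) = C(22, 11) = 705432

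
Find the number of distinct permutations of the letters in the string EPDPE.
5! / (2! × 2! × 1!) = 30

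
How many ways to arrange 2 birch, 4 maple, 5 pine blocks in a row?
11! / (2! × 4! × 5!) = 6930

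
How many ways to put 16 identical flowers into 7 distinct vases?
C(16+7-1, 7-1) = C(22, 6) = 74613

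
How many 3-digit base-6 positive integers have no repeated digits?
First digit: 5 choices (nonzero). Then descending: 5 × 5 × 4 = 100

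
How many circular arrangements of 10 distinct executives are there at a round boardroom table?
Circular: fix one position, arrange the rest. (10-1)! = 362880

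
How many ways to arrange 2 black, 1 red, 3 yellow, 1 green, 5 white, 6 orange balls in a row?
18! / (2! × 1! × 3! × 1! × 5! × 6!) = 6175128960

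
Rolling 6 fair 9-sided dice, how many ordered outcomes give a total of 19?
Coefficient of x^19 in (x + x² + ... + x^9)^6. By inclusion-exclusion on dice exceeding 9: Σ_j (-1)^j C(6,j)·C(19-1-9j, 5) = C(6,0)·C(18,5) - C(6,1)·C(9,5) = 1·8568 - 6·126 = 7812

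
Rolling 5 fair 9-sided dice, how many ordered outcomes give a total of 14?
Coefficient of x^14 in (x + x² + ... + x^9)^5. By inclusion-exclusion on dice exceeding 9: Σ_j (-1)^j C(5,j)·C(14-1-9j, 4) = C(5,0)·C(13,4) - C(5,1)·C(4,4) = 1·715 - 5·1 = 710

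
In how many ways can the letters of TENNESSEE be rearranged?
9! / (1! × 4! × 2! × 2!) = 3780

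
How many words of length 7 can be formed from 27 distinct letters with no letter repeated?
P(27,7) = 27!/(27-7)! = 4475671200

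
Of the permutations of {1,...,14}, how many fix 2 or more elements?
Exactly j fixed points: C(14,j)·!(14-j); sum over j ≥ 2 (derangement numbers via !m = (m-1)·(!(m-1) + !(m-2)): !0..!12 = 1, 0, 1, 2, 9, 44, 265, 1854, 14833, 133496, 1334961, 14684570, 176214841). Σ_{j=2}^{14} C(14,j)·!(14-j) = C(14,2)·!12 + C(14,3)·!11 + C(14,4)·!10 + C(14,5)·!9 + C(14,6)·!8 + C(14,7)·!7 + C(14,8)·!6 + C(14,9)·!5 + C(14,10)·!4 + C(14,11)·!3 + C(14,12)·!2 + C(14,13)·!1 + C(14,14)·!0 = 91·176214841 + 364·14684570 + 1001·1334961 + 2002·133496 + 3003·14833 + 3432·1854 + 3003·265 + 2002·44 + 1001·9 + 364·2 + 91·1 + 14·0 + 1·1 = 23036089103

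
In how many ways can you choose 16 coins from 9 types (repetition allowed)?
C(16+9-1, 9-1) = C(24, 8) = 735471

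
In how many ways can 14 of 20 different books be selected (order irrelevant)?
C(20,14) = 20!/(14!×6!) = 38760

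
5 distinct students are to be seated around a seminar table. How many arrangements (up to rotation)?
Circular: fix one position, arrange the rest. (5-1)! = 24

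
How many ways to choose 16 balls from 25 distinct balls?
C(25,16) = 25!/(16!×9!) = 2042975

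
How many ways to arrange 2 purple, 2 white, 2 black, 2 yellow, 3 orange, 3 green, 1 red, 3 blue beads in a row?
18! / (2! × 2! × 2! × 2! × 3! × 3! × 1! × 3!) = 1852538688000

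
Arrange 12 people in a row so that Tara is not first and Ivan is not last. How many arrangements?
By inclusion-exclusion: 12! - 2×(12-1)! + (12-2)! = 479001600 - 79833600 + 3628800 = 402796800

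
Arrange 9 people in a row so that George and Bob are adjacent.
Treat as block: (9-1)! × 2! = 40320 × 2 = 80640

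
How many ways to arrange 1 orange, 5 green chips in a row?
6! / (1! × 5!) = 6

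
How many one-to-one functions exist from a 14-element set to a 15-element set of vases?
P(15,14) = 15!/(15-14)! = 1307674368000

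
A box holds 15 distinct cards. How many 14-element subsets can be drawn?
C(15,14) = 15!/(14!×1!) = 15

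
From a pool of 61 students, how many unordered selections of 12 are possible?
C(61,12) = 61!/(12!×49!) = 1742058970275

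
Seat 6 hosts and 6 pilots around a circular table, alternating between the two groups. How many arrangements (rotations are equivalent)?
Fix one of the hosts: (6-1)! ways for the remaining hosts, × 6! ways for the pilots = 120 × 720 = 86400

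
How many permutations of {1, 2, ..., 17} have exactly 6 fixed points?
Choose the 6 fixed points C(17,6) = 12376, derange the rest: !11 = Σ_{j=0}^{11} (-1)^j·11!/j! = 39916800 - 39916800 + 19958400 - 6652800 + 1663200 - 332640 + 55440 - 7920 + 990 - 110 + 11 - 1 = 14684570. Product = 12376 × 14684570 = 181736238320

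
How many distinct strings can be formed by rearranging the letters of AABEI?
5! / (2! × 1! × 1! × 1!) = 60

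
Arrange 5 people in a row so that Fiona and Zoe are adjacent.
Treat as block: (5-1)! × 2! = 24 × 2 = 48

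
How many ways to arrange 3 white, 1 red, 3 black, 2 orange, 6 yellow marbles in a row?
15! / (3! × 1! × 3! × 2! × 6!) = 25225200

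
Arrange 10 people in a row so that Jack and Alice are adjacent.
Treat as block: (10-1)! × 2! = 362880 × 2 = 725760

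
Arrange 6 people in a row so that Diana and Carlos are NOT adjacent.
Total - adjacent = 6! - (6-1)!×2 = 720 - 240 = 480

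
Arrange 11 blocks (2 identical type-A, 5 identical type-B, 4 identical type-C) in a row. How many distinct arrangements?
11! / (2! × 5! × 4!) = 6930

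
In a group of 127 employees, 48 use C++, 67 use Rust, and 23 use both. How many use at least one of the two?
|A∪B| = |A| + |B| - |A∩B| = 48 + 67 - 23 = 92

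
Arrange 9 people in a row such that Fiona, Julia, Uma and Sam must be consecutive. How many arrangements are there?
Treat the 4 as one block: (9-4+1)! × 4! = 720 × 24 = 17280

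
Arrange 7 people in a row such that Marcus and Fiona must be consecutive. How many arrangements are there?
Treat the 2 as one block: (7-2+1)! × 2! = 720 × 2 = 1440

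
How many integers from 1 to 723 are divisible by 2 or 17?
⌊723/2⌋ + ⌊723/17⌋ - ⌊723/34⌋ = 361 + 42 - 21 = 382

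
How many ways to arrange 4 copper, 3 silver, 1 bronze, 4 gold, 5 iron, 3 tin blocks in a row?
20! / (4! × 3! × 1! × 4! × 5! × 3!) = 977728752000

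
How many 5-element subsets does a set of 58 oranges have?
C(58,5) = 58!/(5!×53!) = 4582116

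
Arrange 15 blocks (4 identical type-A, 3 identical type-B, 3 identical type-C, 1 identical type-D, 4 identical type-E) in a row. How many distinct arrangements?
15! / (4! × 3! × 3! × 1! × 4!) = 63063000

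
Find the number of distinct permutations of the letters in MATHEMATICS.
11! / (2! × 2! × 2! × 1! × 1! × 1! × 1! × 1!) = 4989600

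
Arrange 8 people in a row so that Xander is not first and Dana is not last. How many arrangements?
By inclusion-exclusion: 8! - 2×(8-1)! + (8-2)! = 40320 - 10080 + 720 = 30960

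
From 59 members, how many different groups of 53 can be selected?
C(59,53) = 59!/(53!×6!) = 45057474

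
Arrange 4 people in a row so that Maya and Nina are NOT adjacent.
Total - adjacent = 4! - (4-1)!×2 = 24 - 12 = 12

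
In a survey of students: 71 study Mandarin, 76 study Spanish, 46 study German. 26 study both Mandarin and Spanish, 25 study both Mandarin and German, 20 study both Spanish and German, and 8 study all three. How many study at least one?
|A∪B∪C| = 71+76+46-26-25-20+8 = 130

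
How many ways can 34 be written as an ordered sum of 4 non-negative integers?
C(34+4-1, 4-1) = C(37, 3) = 7770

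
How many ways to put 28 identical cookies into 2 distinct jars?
C(28+2-1, 2-1) = C(29, 1) = 29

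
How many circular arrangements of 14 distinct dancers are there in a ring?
Circular: fix one position, arrange the rest. (14-1)! = 6227020800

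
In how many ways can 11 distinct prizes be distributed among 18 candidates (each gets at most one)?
P(18,11) = 18!/(18-11)! = 1270312243200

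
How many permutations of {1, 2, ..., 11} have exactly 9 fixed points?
Choose the 9 fixed points C(11,9) = 55, derange the rest: !2 = Σ_{j=0}^{2} (-1)^j·2!/j! = 2 - 2 + 1 = 1. Product = 55 × 1 = 55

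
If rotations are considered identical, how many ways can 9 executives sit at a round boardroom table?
Circular: fix one position, arrange the rest. (9-1)! = 40320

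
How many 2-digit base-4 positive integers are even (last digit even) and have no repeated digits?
Last∈{0,2}. Last=0: 3. Last nonzero: 1×2×P(2,0) = 2. Total = 5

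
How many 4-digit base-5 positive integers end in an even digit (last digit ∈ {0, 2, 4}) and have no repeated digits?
Last∈{0,2,4}. Last=0: 24. Last nonzero: 2×3×P(3,2) = 36. Total = 60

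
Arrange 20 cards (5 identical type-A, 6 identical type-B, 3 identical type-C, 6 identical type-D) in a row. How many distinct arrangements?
20! / (5! × 6! × 3! × 6!) = 6518191680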